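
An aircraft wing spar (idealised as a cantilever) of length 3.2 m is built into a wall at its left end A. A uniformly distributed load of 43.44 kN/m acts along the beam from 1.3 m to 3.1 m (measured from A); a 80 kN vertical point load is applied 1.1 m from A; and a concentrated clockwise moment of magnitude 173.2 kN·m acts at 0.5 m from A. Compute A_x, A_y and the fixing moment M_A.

Resultant of the distributed load: 43.44 × 1.8 = 78.192 kN at 2.2 m from A.
ΣF_x = 0: A_x = 0.
ΣF_y = 0: A_y − 43.44·1.8 − 80 = 0 → A_y = 158.2 kN.
ΣM about A: M_A − (43.44·1.8)·2.2 − 80·1.1 − 173.2 = 0 → M_A = 433.2 kN·m.

A_x = 0, A_y = 158.2 kN, M_A = 433.2 kN·m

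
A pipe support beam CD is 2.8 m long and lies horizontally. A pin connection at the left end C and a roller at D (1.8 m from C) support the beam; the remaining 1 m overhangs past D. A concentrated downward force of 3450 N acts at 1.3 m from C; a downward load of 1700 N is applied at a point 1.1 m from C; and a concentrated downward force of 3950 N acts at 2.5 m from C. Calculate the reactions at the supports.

Taking moments about C: D_y·1.8 − 3450·1.3 − 1700·1.1 − 3950·2.5 = 0 → D_y = 16230/1.8 = 9016.67 ≈ 9017 N.
ΣF_y = 0: C_y + 9016.67 − 3450 − 1700 − 3950 = 0 → C_y = 83.33 N.
ΣF_x = 0: no horizontal applied forces, so C_x = 0.

C_x = 0, C_y = 83.33 N, D_y = 9017 N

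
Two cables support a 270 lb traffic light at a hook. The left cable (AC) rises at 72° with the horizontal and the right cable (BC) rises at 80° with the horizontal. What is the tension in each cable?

T_AC = 99.87 lb, T_BC = 177.7 lb

ΣF_x = 0: −T_AC·cos72° + T_BC·cos80° = 0 → T_BC = 1.77956·T_AC.
ΣF_y = 0: T_AC·sin72° + T_BC·sin80° = 270.
Substitute: T_AC·(0.951057 + 1.77956·0.984808) = 270 → T_AC = 99.8675 ≈ 99.87 lb.
Then T_BC = 1.77956 × 99.8675 = 177.7 lb.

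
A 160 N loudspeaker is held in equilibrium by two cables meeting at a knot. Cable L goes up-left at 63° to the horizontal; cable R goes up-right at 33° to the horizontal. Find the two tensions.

T_L = 134.9 N, T_R = 73.04 N

ΣF_x = 0: −T_L·cos63° + T_R·cos33° = 0 → T_R = 0.541322·T_L.
ΣF_y = 0: T_L·sin63° + T_R·sin33° = 160.
Substitute: T_L·(0.891007 + 0.541322·0.544639) = 160 → T_L = 134.926 ≈ 134.9 N.
Then T_R = 0.541322 × 134.926 = 73.04 N.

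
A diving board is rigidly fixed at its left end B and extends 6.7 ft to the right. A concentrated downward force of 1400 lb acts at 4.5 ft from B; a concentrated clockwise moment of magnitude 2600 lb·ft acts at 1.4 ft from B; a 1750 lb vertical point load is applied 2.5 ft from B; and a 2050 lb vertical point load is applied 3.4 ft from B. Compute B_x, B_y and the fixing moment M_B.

B_x = 0, B_y = 5200 lb, M_B = 20240 lb·ft

ΣF_x = 0: B_x = 0.
ΣF_y = 0: B_y − 1400 − 1750 − 2050 = 0 → B_y = 5200 lb.
ΣM about B: M_B − 1400·4.5 − 2600 − 1750·2.5 − 2050·3.4 = 0 → M_B = 20240 lb·ft.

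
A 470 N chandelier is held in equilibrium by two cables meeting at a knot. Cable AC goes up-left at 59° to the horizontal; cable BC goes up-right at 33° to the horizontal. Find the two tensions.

ΣF_x = 0: −T_AC·cos59° + T_BC·cos33° = 0 → T_BC = 0.614112·T_AC.
ΣF_y = 0: T_AC·sin59° + T_BC·sin33° = 470.
Substitute: T_AC·(0.857167 + 0.614112·0.544639) = 470 → T_AC = 394.416 ≈ 394.4 N.
Then T_BC = 0.614112 × 394.416 = 242.2 N.

T_AC = 394.4 N, T_BC = 242.2 N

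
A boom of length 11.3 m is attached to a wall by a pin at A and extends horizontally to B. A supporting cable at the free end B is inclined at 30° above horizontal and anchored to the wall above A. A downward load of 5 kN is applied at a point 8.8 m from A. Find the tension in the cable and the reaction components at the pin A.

T = 7.788 kN, A_x = 6.744 kN, A_y = 1.106 kN

ΣM about A: T·sin30°·11.3 − 5·8.8 = 0 → T = 44/(11.3·0.5) = 7.78761 ≈ 7.788 kN.
ΣF_x = 0: A_x − T·cos30° = 0 → A_x = 7.78761 × 0.866025 = 6.744 kN.
ΣF_y = 0: A_y + T·sin30° − 5 = 0 → A_y = 5 − 7.78761 × 0.5 = 1.106 kN.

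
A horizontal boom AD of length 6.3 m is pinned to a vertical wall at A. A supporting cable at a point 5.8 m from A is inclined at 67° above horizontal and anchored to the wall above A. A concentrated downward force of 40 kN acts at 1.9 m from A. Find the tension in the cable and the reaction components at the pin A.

T = 14.24 kN, A_x = 5.562 kN, A_y = 26.90 kN

ΣM about A: T·sin67°·5.8 − 40·1.9 = 0 → T = 76/(5.8·0.920505) = 14.2351 ≈ 14.24 kN.
ΣF_x = 0: A_x − T·cos67° = 0 → A_x = 14.2351 × 0.390731 = 5.562 kN.
ΣF_y = 0: A_y + T·sin67° − 40 = 0 → A_y = 40 − 14.2351 × 0.920505 = 26.90 kN.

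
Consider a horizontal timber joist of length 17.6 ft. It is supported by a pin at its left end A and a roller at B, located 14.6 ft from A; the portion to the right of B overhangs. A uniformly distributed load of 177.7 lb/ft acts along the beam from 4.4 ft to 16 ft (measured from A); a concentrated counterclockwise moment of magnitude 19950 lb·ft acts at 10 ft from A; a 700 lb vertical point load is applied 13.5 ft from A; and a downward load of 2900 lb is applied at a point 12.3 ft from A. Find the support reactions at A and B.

Resultant of the distributed load: 177.7 × 11.6 = 2061.32 lb at 10.2 ft from A.
Moments about A: B_y·14.6 − (177.7·11.6)·10.2 + 19950 − 700·13.5 − 2900·12.3 = 0 → B_y = 46195.464/14.6 = 3164.07 ≈ 3164 lb.
ΣF_y = 0: A_y + 3164.07 − 177.7·11.6 − 700 − 2900 = 0 → A_y = 2497 lb.
ΣF_x = 0: no horizontal applied forces, so A_x = 0.

A_x = 0, A_y = 2497 lb, B_y = 3164 lb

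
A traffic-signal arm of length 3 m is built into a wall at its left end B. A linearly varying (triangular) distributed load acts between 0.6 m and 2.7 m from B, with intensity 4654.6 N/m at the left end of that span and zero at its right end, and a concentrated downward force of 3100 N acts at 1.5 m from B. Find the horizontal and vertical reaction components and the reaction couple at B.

Resultant of the triangular load: ½ × 4654.6 × 2.1 = 4887.33 N, acting at 1.3 m from B (one-third of the span from the peak).
ΣF_x = 0: B_x = 0.
ΣF_y = 0: B_y − ½·4654.6·2.1 − 3100 = 0 → B_y = 7987 N.
ΣM about B: M_B − (½·4654.6·2.1)·1.3 − 3100·1.5 = 0 → M_B = 11000 N·m.

B_x = 0, B_y = 7987 N, M_B = 11000 N·m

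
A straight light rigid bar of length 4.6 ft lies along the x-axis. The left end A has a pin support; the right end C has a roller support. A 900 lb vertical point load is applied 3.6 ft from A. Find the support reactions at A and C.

Moments about A: C_y·4.6 − 900·3.6 = 0 → C_y = 3240/4.6 = 704.348 ≈ 704.3 lb.
ΣF_y = 0: A_y + 704.348 − 900 = 0 → A_y = 195.7 lb.
ΣF_x = 0: no horizontal applied forces, so A_x = 0.

A_x = 0, A_y = 195.7 lb, C_y = 704.3 lb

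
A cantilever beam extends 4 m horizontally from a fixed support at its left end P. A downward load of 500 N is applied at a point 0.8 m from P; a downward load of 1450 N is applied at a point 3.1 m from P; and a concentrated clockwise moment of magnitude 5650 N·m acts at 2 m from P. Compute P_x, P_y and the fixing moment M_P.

ΣF_x = 0: P_x = 0.
ΣF_y = 0: P_y − 500 − 1450 = 0 → P_y = 1950 N.
ΣM about P: M_P − 500·0.8 − 1450·3.1 − 5650 = 0 → M_P = 10540 N·m.

P_x = 0, P_y = 1950 N, M_P = 10540 N·m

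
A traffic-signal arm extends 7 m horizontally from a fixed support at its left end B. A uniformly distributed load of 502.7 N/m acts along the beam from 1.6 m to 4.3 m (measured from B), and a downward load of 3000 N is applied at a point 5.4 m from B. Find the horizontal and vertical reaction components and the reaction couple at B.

Resultant of the distributed load: 502.7 × 2.7 = 1357.29 N at 2.95 m from B.
ΣF_x = 0: B_x = 0.
ΣF_y = 0: B_y − 502.7·2.7 − 3000 = 0 → B_y = 4357 N.
ΣM about B: M_B − (502.7·2.7)·2.95 − 3000·5.4 = 0 → M_B = 20200 N·m.

B_x = 0, B_y = 4357 N, M_B = 20200 N·m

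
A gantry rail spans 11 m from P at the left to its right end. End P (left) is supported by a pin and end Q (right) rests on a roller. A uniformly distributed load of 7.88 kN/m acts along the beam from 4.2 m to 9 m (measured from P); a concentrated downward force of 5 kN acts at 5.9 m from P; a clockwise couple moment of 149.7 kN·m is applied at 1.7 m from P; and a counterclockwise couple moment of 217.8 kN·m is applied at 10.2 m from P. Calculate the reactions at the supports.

Resultant of the distributed load: 7.88 × 4.8 = 37.824 kN at 6.6 m from P.
ΣM about P: Q_y·11 − (7.88·4.8)·6.6 − 5·5.9 − 149.7 + 217.8 = 0 → Q_y = 211.0384/11 = 19.1853 ≈ 19.19 kN.
ΣF_y = 0: P_y + 19.1853 − 7.88·4.8 − 5 = 0 → P_y = 23.64 kN.
ΣF_x = 0: no horizontal applied forces, so P_x = 0.

P_x = 0, P_y = 23.64 kN, Q_y = 19.19 kN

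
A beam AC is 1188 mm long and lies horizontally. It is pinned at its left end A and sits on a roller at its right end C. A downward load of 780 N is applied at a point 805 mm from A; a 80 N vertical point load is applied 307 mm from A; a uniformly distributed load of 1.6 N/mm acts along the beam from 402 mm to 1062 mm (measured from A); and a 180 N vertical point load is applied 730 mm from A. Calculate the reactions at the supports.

A_x = 0, A_y = 785.5 N, C_y = 1310 N

Resultant of the distributed load: 1.6 × 660 = 1056 N at 732 mm from A.
ΣM about A: C_y·1188 − 780·805 − 80·307 − (1.6·660)·732 − 180·730 = 0 → C_y = 1556852/1188 = 1310.48 ≈ 1310 N.
ΣF_y = 0: A_y + 1310.48 − 780 − 80 − 1.6·660 − 180 = 0 → A_y = 785.5 N.
ΣF_x = 0: no horizontal applied forces, so A_x = 0.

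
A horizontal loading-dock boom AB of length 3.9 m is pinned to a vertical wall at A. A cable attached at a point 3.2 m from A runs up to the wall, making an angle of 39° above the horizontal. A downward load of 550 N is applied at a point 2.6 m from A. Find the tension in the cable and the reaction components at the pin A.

T = 710.1 N, A_x = 551.8 N, A_y = 103.1 N

ΣM about A: T·sin39°·3.2 − 550·2.6 = 0 → T = 1430/(3.2·0.62932) = 710.092 ≈ 710.1 N.
ΣF_x = 0: A_x − T·cos39° = 0 → A_x = 710.092 × 0.777146 = 551.8 N.
ΣF_y = 0: A_y + T·sin39° − 550 = 0 → A_y = 550 − 710.092 × 0.62932 = 103.1 N.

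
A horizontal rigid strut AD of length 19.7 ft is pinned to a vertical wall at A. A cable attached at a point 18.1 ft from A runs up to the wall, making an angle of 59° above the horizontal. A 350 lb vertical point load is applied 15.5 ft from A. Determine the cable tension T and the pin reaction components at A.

T = 349.7 lb, A_x = 180.1 lb, A_y = 50.28 lb

ΣM about A: T·sin59°·18.1 − 350·15.5 = 0 → T = 5425/(18.1·0.857167) = 349.668 ≈ 349.7 lb.
ΣF_x = 0: A_x − T·cos59° = 0 → A_x = 349.668 × 0.515038 = 180.1 lb.
ΣF_y = 0: A_y + T·sin59° − 350 = 0 → A_y = 350 − 349.668 × 0.857167 = 50.28 lb.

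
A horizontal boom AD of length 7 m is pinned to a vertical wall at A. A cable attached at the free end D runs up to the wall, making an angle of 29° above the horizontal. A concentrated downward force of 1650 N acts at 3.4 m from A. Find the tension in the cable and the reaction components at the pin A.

T = 1653 N, A_x = 1446 N, A_y = 848.6 N

ΣM about A: T·sin29°·7 − 1650·3.4 = 0 → T = 5610/(7·0.48481) = 1653.08 ≈ 1653 N.
ΣF_x = 0: A_x − T·cos29° = 0 → A_x = 1653.08 × 0.87462 = 1446 N.
ΣF_y = 0: A_y + T·sin29° − 1650 = 0 → A_y = 1650 − 1653.08 × 0.48481 = 848.6 N.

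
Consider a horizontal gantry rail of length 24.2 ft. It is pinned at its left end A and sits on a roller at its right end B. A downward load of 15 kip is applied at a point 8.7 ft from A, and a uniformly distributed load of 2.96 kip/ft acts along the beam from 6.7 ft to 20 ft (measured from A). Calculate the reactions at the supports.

Resultant of the distributed load: 2.96 × 13.3 = 39.368 kip at 13.35 ft from A.
ΣM about A: B_y·24.2 − 15·8.7 − (2.96·13.3)·13.35 = 0 → B_y = 656.0628/24.2 = 27.11 kip.
ΣF_y = 0: A_y + 27.11 − 15 − 2.96·13.3 = 0 → A_y = 27.26 kip.
ΣF_x = 0: no horizontal applied forces, so A_x = 0.

A_x = 0, A_y = 27.26 kip, B_y = 27.11 kip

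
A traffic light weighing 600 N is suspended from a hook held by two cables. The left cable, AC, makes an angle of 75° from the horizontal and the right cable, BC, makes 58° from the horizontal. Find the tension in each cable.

T_AC = 434.7 N, T_BC = 212.3 N

ΣF_x = 0: −T_AC·cos75° + T_BC·cos58° = 0 → T_BC = 0.488412·T_AC.
ΣF_y = 0: T_AC·sin75° + T_BC·sin58° = 600.
Substitute: T_AC·(0.965926 + 0.488412·0.848048) = 600 → T_AC = 434.744 ≈ 434.7 N.
Then T_BC = 0.488412 × 434.744 = 212.3 N.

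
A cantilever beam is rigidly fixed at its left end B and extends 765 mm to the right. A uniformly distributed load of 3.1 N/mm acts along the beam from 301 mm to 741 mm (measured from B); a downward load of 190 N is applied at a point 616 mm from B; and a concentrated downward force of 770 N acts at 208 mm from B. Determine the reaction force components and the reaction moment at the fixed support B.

B_x = 0, B_y = 2324 N, M_B = 987800 N·mm

Resultant of the distributed load: 3.1 × 440 = 1364 N at 521 mm from B.
ΣF_x = 0: B_x = 0.
ΣF_y = 0: B_y − 3.1·440 − 190 − 770 = 0 → B_y = 2324 N.
ΣM about B: M_B − (3.1·440)·521 − 190·616 − 770·208 = 0 → M_B = 987800 N·mm.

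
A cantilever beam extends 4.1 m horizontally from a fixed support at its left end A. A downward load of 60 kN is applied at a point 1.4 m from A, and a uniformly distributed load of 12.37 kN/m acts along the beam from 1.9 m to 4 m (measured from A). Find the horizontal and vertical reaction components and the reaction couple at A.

A_x = 0, A_y = 85.98 kN, M_A = 160.6 kN·m

Resultant of the distributed load: 12.37 × 2.1 = 25.977 kN at 2.95 m from A.
ΣF_x = 0: A_x = 0.
ΣF_y = 0: A_y − 60 − 12.37·2.1 = 0 → A_y = 85.98 kN.
ΣM about A: M_A − 60·1.4 − (12.37·2.1)·2.95 = 0 → M_A = 160.6 kN·m.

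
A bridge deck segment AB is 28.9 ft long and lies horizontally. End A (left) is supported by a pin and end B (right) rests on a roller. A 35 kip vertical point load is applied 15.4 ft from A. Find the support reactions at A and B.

Moments about A: B_y·28.9 − 35·15.4 = 0 → B_y = 539/28.9 = 18.6505 ≈ 18.65 kip.
ΣF_y = 0: A_y + 18.6505 − 35 = 0 → A_y = 16.35 kip.
ΣF_x = 0: no horizontal applied forces, so A_x = 0.

A_x = 0, A_y = 16.35 kip, B_y = 18.65 kip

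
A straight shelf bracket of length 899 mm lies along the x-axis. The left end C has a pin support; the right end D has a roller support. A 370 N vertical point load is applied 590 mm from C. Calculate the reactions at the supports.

ΣM about C: D_y·899 − 370·590 = 0 → D_y = 218300/899 = 242.825 ≈ 242.8 N.
ΣF_y = 0: C_y + 242.825 − 370 = 0 → C_y = 127.2 N.
ΣF_x = 0: no horizontal applied forces, so C_x = 0.

C_x = 0, C_y = 127.2 N, D_y = 242.8 N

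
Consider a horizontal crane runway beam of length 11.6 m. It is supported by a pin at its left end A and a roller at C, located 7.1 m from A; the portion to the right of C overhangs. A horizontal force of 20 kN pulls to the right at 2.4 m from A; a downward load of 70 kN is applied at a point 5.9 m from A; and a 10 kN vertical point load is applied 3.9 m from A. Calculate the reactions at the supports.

A_x = -20.00 kN, A_y = 16.34 kN, C_y = 63.66 kN

Taking moments about A: C_y·7.1 − 70·5.9 − 10·3.9 = 0 → C_y = 452/7.1 = 63.662 ≈ 63.66 kN.
ΣF_y = 0: A_y + 63.662 − 70 − 10 = 0 → A_y = 16.34 kN.
ΣF_x = 0: A_x + 20 = 0 → A_x = -20.00 kN.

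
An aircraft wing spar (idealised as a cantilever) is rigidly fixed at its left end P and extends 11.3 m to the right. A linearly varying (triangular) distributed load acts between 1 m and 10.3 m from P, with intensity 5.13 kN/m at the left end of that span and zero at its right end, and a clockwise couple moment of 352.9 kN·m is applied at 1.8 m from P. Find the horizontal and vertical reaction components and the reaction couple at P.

Resultant of the triangular load: ½ × 5.13 × 9.3 = 23.8545 kN, acting at 4.1 m from P (one-third of the span from the peak).
ΣF_x = 0: P_x = 0.
ΣF_y = 0: P_y − ½·5.13·9.3 = 0 → P_y = 23.85 kN.
ΣM about P: M_P − (½·5.13·9.3)·4.1 − 352.9 = 0 → M_P = 450.7 kN·m.

P_x = 0, P_y = 23.85 kN, M_P = 450.7 kN·m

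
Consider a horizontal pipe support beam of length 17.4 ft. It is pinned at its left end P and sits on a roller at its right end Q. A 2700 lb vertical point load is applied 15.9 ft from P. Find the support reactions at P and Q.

Taking moments about P: Q_y·17.4 − 2700·15.9 = 0 → Q_y = 42930/17.4 = 2467.24 ≈ 2467 lb.
ΣF_y = 0: P_y + 2467.24 − 2700 = 0 → P_y = 232.8 lb.
ΣF_x = 0: no horizontal applied forces, so P_x = 0.

P_x = 0, P_y = 232.8 lb, Q_y = 2467 lb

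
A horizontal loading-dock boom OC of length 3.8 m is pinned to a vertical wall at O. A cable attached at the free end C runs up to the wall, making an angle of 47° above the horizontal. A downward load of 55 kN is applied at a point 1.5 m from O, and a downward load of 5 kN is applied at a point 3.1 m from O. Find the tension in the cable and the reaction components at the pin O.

ΣM about O: T·sin47°·3.8 − 55·1.5 − 5·3.1 = 0 → T = 98/(3.8·0.731354) = 35.2626 ≈ 35.26 kN.
ΣF_x = 0: O_x − T·cos47° = 0 → O_x = 35.2626 × 0.681998 = 24.05 kN.
ΣF_y = 0: O_y + T·sin47° − 55 − 5 = 0 → O_y = 60 − 35.2626 × 0.731354 = 34.21 kN.

T = 35.26 kN, O_x = 24.05 kN, O_y = 34.21 kN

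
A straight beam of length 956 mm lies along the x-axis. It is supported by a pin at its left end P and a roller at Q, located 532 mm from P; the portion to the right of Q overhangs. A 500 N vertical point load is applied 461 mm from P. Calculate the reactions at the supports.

P_x = 0, P_y = 66.73 N, Q_y = 433.3 N

Taking moments about P: Q_y·532 − 500·461 = 0 → Q_y = 230500/532 = 433.271 ≈ 433.3 N.
ΣF_y = 0: P_y + 433.271 − 500 = 0 → P_y = 66.73 N.
ΣF_x = 0: no horizontal applied forces, so P_x = 0.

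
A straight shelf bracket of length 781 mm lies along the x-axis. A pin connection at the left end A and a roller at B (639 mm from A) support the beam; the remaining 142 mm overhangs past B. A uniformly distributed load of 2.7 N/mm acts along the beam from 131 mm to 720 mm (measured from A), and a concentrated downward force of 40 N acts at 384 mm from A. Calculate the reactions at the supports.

A_x = 0, A_y = 547.3 N, B_y = 1083 N

Resultant of the distributed load: 2.7 × 589 = 1590.3 N at 425.5 mm from A.
Taking moments about A: B_y·639 − (2.7·589)·425.5 − 40·384 = 0 → B_y = 692032.65/639 = 1082.99 ≈ 1083 N.
ΣF_y = 0: A_y + 1082.99 − 2.7·589 − 40 = 0 → A_y = 547.3 N.
ΣF_x = 0: no horizontal applied forces, so A_x = 0.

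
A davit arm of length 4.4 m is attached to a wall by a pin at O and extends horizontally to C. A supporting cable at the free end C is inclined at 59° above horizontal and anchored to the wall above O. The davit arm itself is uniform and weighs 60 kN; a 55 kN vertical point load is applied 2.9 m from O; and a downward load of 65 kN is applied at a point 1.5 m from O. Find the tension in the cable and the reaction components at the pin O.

ΣM about O: T·sin59°·4.4 − 60·2.2 − 55·2.9 − 65·1.5 = 0 → T = 389/(4.4·0.857167) = 103.141 ≈ 103.1 kN.
ΣF_x = 0: O_x − T·cos59° = 0 → O_x = 103.141 × 0.515038 = 53.12 kN.
ΣF_y = 0: O_y + T·sin59° − 60 − 55 − 65 = 0 → O_y = 180 − 103.141 × 0.857167 = 91.59 kN.

T = 103.1 kN, O_x = 53.12 kN, O_y = 91.59 kN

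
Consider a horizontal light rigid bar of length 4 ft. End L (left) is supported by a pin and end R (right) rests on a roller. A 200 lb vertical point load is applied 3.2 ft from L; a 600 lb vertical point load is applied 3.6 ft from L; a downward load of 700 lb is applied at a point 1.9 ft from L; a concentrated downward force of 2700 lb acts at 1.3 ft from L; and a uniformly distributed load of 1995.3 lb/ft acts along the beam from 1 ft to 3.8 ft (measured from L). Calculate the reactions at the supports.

Resultant of the distributed load: 1995.3 × 2.8 = 5586.84 lb at 2.4 ft from L.
ΣM about L: R_y·4 − 200·3.2 − 600·3.6 − 700·1.9 − 2700·1.3 − (1995.3·2.8)·2.4 = 0 → R_y = 21048.416/4 = 5262.1 ≈ 5262 lb.
ΣF_y = 0: L_y + 5262.1 − 200 − 600 − 700 − 2700 − 1995.3·2.8 = 0 → L_y = 4525 lb.
ΣF_x = 0: no horizontal applied forces, so L_x = 0.

L_x = 0, L_y = 4525 lb, R_y = 5262 lb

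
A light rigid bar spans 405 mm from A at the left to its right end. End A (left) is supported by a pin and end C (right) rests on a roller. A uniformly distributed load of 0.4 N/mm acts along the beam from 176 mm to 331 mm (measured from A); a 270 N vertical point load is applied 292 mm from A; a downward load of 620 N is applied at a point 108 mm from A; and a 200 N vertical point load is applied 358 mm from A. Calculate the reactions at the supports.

A_x = 0, A_y = 576.4 N, C_y = 575.6 N

Resultant of the distributed load: 0.4 × 155 = 62 N at 253.5 mm from A.
ΣM about A: C_y·405 − (0.4·155)·253.5 − 270·292 − 620·108 − 200·358 = 0 → C_y = 233117/405 = 575.598 ≈ 575.6 N.
ΣF_y = 0: A_y + 575.598 − 0.4·155 − 270 − 620 − 200 = 0 → A_y = 576.4 N.
ΣF_x = 0: no horizontal applied forces, so A_x = 0.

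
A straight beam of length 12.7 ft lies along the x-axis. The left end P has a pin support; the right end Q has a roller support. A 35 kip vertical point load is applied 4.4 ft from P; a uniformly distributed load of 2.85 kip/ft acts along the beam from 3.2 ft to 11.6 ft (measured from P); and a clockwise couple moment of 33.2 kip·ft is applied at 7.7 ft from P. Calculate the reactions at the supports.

P_x = 0, P_y = 30.25 kip, Q_y = 28.69 kip

Resultant of the distributed load: 2.85 × 8.4 = 23.94 kip at 7.4 ft from P.
Moments about P: Q_y·12.7 − 35·4.4 − (2.85·8.4)·7.4 − 33.2 = 0 → Q_y = 364.356/12.7 = 28.6894 ≈ 28.69 kip.
ΣF_y = 0: P_y + 28.6894 − 35 − 2.85·8.4 = 0 → P_y = 30.25 kip.
ΣF_x = 0: no horizontal applied forces, so P_x = 0.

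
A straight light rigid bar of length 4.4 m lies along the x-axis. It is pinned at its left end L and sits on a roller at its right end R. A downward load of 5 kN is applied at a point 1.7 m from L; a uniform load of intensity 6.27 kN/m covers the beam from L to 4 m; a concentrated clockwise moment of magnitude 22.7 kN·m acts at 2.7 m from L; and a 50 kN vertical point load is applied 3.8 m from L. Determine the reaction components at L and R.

L_x = 0, L_y = 18.41 kN, R_y = 61.67 kN

Resultant of the distributed load: 6.27 × 4 = 25.08 kN at 2 m from L.
Taking moments about L: R_y·4.4 − 5·1.7 − (6.27·4)·2 − 22.7 − 50·3.8 = 0 → R_y = 271.36/4.4 = 61.6727 ≈ 61.67 kN.
ΣF_y = 0: L_y + 61.6727 − 5 − 6.27·4 − 50 = 0 → L_y = 18.41 kN.
ΣF_x = 0: no horizontal applied forces, so L_x = 0.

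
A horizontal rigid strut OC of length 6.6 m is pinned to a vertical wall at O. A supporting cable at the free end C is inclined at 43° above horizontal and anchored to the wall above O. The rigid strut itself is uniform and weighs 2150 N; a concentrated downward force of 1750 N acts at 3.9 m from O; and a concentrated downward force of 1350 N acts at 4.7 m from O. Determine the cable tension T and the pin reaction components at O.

T = 4502 N, O_x = 3293 N, O_y = 2180 N

ΣM about O: T·sin43°·6.6 − 2150·3.3 − 1750·3.9 − 1350·4.7 = 0 → T = 20265/(6.6·0.681998) = 4502.15 ≈ 4502 N.
ΣF_x = 0: O_x − T·cos43° = 0 → O_x = 4502.15 × 0.731354 = 3293 N.
ΣF_y = 0: O_y + T·sin43° − 2150 − 1750 − 1350 = 0 → O_y = 5250 − 4502.15 × 0.681998 = 2180 N.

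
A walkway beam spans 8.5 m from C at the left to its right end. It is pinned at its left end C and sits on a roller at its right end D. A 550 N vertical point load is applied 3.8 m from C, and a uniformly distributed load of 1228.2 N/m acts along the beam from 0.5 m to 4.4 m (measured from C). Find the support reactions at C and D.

C_x = 0, C_y = 3713 N, D_y = 1627 N

Resultant of the distributed load: 1228.2 × 3.9 = 4789.98 N at 2.45 m from C.
Moments about C: D_y·8.5 − 550·3.8 − (1228.2·3.9)·2.45 = 0 → D_y = 13825.451/8.5 = 1626.52 ≈ 1627 N.
ΣF_y = 0: C_y + 1626.52 − 550 − 1228.2·3.9 = 0 → C_y = 3713 N.
ΣF_x = 0: no horizontal applied forces, so C_x = 0.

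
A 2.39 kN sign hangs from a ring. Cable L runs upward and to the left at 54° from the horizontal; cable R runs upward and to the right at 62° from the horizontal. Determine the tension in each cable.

T_L = 1.248 kN, T_R = 1.563 kN

ΣF_x = 0: −T_L·cos54° + T_R·cos62° = 0 → T_R = 1.25201·T_L.
ΣF_y = 0: T_L·sin54° + T_R·sin62° = 2.39.
Substitute: T_L·(0.809017 + 1.25201·0.882948) = 2.39 → T_L = 1.24838 ≈ 1.248 kN.
Then T_R = 1.25201 × 1.24838 = 1.563 kN.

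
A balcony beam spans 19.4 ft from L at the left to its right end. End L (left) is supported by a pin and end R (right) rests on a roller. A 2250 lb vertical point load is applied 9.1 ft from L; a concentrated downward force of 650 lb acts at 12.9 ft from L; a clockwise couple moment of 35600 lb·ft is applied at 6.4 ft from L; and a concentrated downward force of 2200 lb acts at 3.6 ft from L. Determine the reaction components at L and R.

Moments about L: R_y·19.4 − 2250·9.1 − 650·12.9 − 35600 − 2200·3.6 = 0 → R_y = 72380/19.4 = 3730.93 ≈ 3731 lb.
ΣF_y = 0: L_y + 3730.93 − 2250 − 650 − 2200 = 0 → L_y = 1369 lb.
ΣF_x = 0: no horizontal applied forces, so L_x = 0.

L_x = 0, L_y = 1369 lb, R_y = 3731 lb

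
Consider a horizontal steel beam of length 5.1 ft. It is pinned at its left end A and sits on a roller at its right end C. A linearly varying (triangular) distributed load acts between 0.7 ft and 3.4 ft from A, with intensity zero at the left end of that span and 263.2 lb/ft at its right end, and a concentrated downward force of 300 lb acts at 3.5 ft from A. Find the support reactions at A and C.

Resultant of the triangular load: ½ × 263.2 × 2.7 = 355.32 lb, acting at 2.5 ft from A (one-third of the span from the peak).
Moments about A: C_y·5.1 − (½·263.2·2.7)·2.5 − 300·3.5 = 0 → C_y = 1938.3/5.1 = 380.059 ≈ 380.1 lb.
ΣF_y = 0: A_y + 380.059 − ½·263.2·2.7 − 300 = 0 → A_y = 275.3 lb.
ΣF_x = 0: no horizontal applied forces, so A_x = 0.

A_x = 0, A_y = 275.3 lb, C_y = 380.1 lb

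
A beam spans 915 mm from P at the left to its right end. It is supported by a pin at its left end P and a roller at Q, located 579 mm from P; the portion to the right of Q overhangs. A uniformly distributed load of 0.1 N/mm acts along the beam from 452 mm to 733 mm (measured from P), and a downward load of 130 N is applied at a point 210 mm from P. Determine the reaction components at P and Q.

P_x = 0, P_y = 82.19 N, Q_y = 75.91 N

Resultant of the distributed load: 0.1 × 281 = 28.1 N at 592.5 mm from P.
ΣM about P: Q_y·579 − (0.1·281)·592.5 − 130·210 = 0 → Q_y = 43949.25/579 = 75.9054 ≈ 75.91 N.
ΣF_y = 0: P_y + 75.9054 − 0.1·281 − 130 = 0 → P_y = 82.19 N.
ΣF_x = 0: no horizontal applied forces, so P_x = 0.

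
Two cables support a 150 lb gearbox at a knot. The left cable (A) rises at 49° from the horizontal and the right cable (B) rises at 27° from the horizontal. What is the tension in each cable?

ΣF_x = 0: −T_A·cos49° + T_B·cos27° = 0 → T_B = 0.736312·T_A.
ΣF_y = 0: T_A·sin49° + T_B·sin27° = 150.
Substitute: T_A·(0.75471 + 0.736312·0.45399) = 150 → T_A = 137.743 ≈ 137.7 lb.
Then T_B = 0.736312 × 137.743 = 101.4 lb.

T_A = 137.7 lb, T_B = 101.4 lb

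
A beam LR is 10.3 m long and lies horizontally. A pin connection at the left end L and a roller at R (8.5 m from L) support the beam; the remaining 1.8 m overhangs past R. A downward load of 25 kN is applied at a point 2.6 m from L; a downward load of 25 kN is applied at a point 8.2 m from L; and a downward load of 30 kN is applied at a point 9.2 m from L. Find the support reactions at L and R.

Taking moments about L: R_y·8.5 − 25·2.6 − 25·8.2 − 30·9.2 = 0 → R_y = 546/8.5 = 64.2353 ≈ 64.24 kN.
ΣF_y = 0: L_y + 64.2353 − 25 − 25 − 30 = 0 → L_y = 15.76 kN.
ΣF_x = 0: no horizontal applied forces, so L_x = 0.

L_x = 0, L_y = 15.76 kN, R_y = 64.24 kN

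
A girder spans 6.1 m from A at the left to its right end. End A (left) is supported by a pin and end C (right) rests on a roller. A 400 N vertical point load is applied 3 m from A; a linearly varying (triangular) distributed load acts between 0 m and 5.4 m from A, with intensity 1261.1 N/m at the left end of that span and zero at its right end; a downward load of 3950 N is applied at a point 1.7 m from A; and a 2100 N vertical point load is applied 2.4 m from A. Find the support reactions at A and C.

Resultant of the triangular load: ½ × 1261.1 × 5.4 = 3404.97 N, acting at 1.8 m from A (one-third of the span from the peak).
ΣM about A: C_y·6.1 − 400·3 − (½·1261.1·5.4)·1.8 − 3950·1.7 − 2100·2.4 = 0 → C_y = 19083.946/6.1 = 3128.52 ≈ 3129 N.
ΣF_y = 0: A_y + 3128.52 − 400 − ½·1261.1·5.4 − 3950 − 2100 = 0 → A_y = 6726 N.
ΣF_x = 0: no horizontal applied forces, so A_x = 0.

A_x = 0, A_y = 6726 N, C_y = 3129 N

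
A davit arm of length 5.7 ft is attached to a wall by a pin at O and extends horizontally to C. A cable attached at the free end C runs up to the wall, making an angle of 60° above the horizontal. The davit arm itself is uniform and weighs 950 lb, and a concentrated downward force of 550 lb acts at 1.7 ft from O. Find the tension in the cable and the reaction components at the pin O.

ΣM about O: T·sin60°·5.7 − 950·2.85 − 550·1.7 = 0 → T = 3642.5/(5.7·0.866025) = 737.895 ≈ 737.9 lb.
ΣF_x = 0: O_x − T·cos60° = 0 → O_x = 737.895 × 0.5 = 368.9 lb.
ΣF_y = 0: O_y + T·sin60° − 950 − 550 = 0 → O_y = 1500 − 737.895 × 0.866025 = 861.0 lb.

T = 737.9 lb, O_x = 368.9 lb, O_y = 861.0 lb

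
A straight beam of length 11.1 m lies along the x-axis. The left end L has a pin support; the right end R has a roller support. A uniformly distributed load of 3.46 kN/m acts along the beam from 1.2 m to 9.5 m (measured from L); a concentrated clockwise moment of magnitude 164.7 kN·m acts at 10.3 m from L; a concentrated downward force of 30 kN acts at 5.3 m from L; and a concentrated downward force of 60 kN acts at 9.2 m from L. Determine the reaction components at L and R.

Resultant of the distributed load: 3.46 × 8.3 = 28.718 kN at 5.35 m from L.
Moments about L: R_y·11.1 − (3.46·8.3)·5.35 − 164.7 − 30·5.3 − 60·9.2 = 0 → R_y = 1029.3413/11.1 = 92.7335 ≈ 92.73 kN.
ΣF_y = 0: L_y + 92.7335 − 3.46·8.3 − 30 − 60 = 0 → L_y = 25.98 kN.
ΣF_x = 0: no horizontal applied forces, so L_x = 0.

L_x = 0, L_y = 25.98 kN, R_y = 92.73 kN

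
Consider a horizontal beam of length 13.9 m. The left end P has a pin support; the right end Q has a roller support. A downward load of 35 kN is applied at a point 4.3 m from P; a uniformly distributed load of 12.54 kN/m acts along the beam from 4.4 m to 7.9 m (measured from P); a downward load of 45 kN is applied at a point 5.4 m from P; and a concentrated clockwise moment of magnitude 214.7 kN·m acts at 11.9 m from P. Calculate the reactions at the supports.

Resultant of the distributed load: 12.54 × 3.5 = 43.89 kN at 6.15 m from P.
ΣM about P: Q_y·13.9 − 35·4.3 − (12.54·3.5)·6.15 − 45·5.4 − 214.7 = 0 → Q_y = 878.1235/13.9 = 63.1744 ≈ 63.17 kN.
ΣF_y = 0: P_y + 63.1744 − 35 − 12.54·3.5 − 45 = 0 → P_y = 60.72 kN.
ΣF_x = 0: no horizontal applied forces, so P_x = 0.

P_x = 0, P_y = 60.72 kN, Q_y = 63.17 kN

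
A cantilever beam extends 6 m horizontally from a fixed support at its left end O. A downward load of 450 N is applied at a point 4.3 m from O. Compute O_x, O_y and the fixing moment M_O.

ΣF_x = 0: O_x = 0.
ΣF_y = 0: O_y − 450 = 0 → O_y = 450.0 N.
ΣM about O: M_O − 450·4.3 = 0 → M_O = 1935 N·m.

O_x = 0, O_y = 450.0 N, M_O = 1935 N·m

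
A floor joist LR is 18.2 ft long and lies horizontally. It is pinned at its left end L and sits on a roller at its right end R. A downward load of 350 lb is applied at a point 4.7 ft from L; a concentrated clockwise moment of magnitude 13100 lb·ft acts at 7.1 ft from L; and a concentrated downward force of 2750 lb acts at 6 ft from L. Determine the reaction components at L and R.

Taking moments about L: R_y·18.2 − 350·4.7 − 13100 − 2750·6 = 0 → R_y = 31245/18.2 = 1716.76 ≈ 1717 lb.
ΣF_y = 0: L_y + 1716.76 − 350 − 2750 = 0 → L_y = 1383 lb.
ΣF_x = 0: no horizontal applied forces, so L_x = 0.

L_x = 0, L_y = 1383 lb, R_y = 1717 lb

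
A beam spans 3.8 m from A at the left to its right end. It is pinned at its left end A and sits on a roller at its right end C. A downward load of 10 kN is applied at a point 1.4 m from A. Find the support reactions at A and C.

ΣM about A: C_y·3.8 − 10·1.4 = 0 → C_y = 14/3.8 = 3.68421 ≈ 3.684 kN.
ΣF_y = 0: A_y + 3.68421 − 10 = 0 → A_y = 6.316 kN.
ΣF_x = 0: no horizontal applied forces, so A_x = 0.

A_x = 0, A_y = 6.316 kN, C_y = 3.684 kN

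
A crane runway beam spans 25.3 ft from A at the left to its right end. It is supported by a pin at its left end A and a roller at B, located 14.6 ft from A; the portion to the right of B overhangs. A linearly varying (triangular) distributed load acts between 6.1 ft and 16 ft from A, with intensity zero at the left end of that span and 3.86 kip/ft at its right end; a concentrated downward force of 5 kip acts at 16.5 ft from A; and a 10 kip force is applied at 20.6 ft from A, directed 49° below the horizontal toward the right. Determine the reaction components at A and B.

Resultant of the triangular load: ½ × 3.86 × 9.9 = 19.107 kip, acting at 12.7 ft from A (one-third of the span from the peak).
Moments about A: B_y·14.6 − (½·3.86·9.9)·12.7 − 5·16.5 − 10·sin49°·20.6 = 0 → B_y = 480.629/14.6 = 32.9198 ≈ 32.92 kip.
ΣF_y = 0: A_y + 32.9198 − ½·3.86·9.9 − 5 − 10·sin49° = 0 → A_y = -1.266 kip.
ΣF_x = 0: A_x + 10·cos49° = 0 → A_x = -6.561 kip.

A_x = -6.561 kip, A_y = -1.266 kip, B_y = 32.92 kip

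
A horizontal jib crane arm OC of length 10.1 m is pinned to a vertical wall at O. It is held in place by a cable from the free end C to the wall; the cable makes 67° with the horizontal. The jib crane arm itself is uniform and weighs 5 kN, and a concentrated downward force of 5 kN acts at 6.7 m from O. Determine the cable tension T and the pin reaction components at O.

T = 6.319 kN, O_x = 2.469 kN, O_y = 4.183 kN

ΣM about O: T·sin67°·10.1 − 5·5.05 − 5·6.7 = 0 → T = 58.75/(10.1·0.920505) = 6.31917 ≈ 6.319 kN.
ΣF_x = 0: O_x − T·cos67° = 0 → O_x = 6.31917 × 0.390731 = 2.469 kN.
ΣF_y = 0: O_y + T·sin67° − 5 − 5 = 0 → O_y = 10 − 6.31917 × 0.920505 = 4.183 kN.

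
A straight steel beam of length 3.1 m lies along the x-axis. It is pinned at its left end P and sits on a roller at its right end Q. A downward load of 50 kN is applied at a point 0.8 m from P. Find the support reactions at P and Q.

Taking moments about P: Q_y·3.1 − 50·0.8 = 0 → Q_y = 40/3.1 = 12.9032 ≈ 12.90 kN.
ΣF_y = 0: P_y + 12.9032 − 50 = 0 → P_y = 37.10 kN.
ΣF_x = 0: no horizontal applied forces, so P_x = 0.

P_x = 0, P_y = 37.10 kN, Q_y = 12.90 kN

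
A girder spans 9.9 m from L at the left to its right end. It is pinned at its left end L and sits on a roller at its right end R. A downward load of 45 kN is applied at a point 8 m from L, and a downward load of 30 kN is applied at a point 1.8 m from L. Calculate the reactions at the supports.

L_x = 0, L_y = 33.18 kN, R_y = 41.82 kN

Taking moments about L: R_y·9.9 − 45·8 − 30·1.8 = 0 → R_y = 414/9.9 = 41.8182 ≈ 41.82 kN.
ΣF_y = 0: L_y + 41.8182 − 45 − 30 = 0 → L_y = 33.18 kN.
ΣF_x = 0: no horizontal applied forces, so L_x = 0.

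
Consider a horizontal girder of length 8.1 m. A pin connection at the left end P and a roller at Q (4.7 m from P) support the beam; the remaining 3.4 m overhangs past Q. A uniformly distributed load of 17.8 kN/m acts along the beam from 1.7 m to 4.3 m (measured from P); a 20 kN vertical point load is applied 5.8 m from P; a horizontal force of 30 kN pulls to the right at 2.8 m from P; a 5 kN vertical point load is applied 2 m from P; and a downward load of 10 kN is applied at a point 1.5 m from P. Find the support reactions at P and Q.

Resultant of the distributed load: 17.8 × 2.6 = 46.28 kN at 3 m from P.
ΣM about P: Q_y·4.7 − (17.8·2.6)·3 − 20·5.8 − 5·2 − 10·1.5 = 0 → Q_y = 279.84/4.7 = 59.5404 ≈ 59.54 kN.
ΣF_y = 0: P_y + 59.5404 − 17.8·2.6 − 20 − 5 − 10 = 0 → P_y = 21.74 kN.
ΣF_x = 0: P_x + 30 = 0 → P_x = -30.00 kN.

P_x = -30.00 kN, P_y = 21.74 kN, Q_y = 59.54 kN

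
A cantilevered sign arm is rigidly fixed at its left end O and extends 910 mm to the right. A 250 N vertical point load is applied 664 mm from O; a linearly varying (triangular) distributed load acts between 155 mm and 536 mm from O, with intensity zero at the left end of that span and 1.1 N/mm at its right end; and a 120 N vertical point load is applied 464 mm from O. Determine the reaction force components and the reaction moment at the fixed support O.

Resultant of the triangular load: ½ × 1.1 × 381 = 209.55 N, acting at 409 mm from O (one-third of the span from the peak).
ΣF_x = 0: O_x = 0.
ΣF_y = 0: O_y − 250 − ½·1.1·381 − 120 = 0 → O_y = 579.5 N.
ΣM about O: M_O − 250·664 − (½·1.1·381)·409 − 120·464 = 0 → M_O = 307400 N·mm.

O_x = 0, O_y = 579.5 N, M_O = 307400 N·mm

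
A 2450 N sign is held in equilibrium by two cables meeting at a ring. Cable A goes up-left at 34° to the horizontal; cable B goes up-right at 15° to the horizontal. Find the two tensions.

ΣF_x = 0: −T_A·cos34° + T_B·cos15° = 0 → T_B = 0.858283·T_A.
ΣF_y = 0: T_A·sin34° + T_B·sin15° = 2450.
Substitute: T_A·(0.559193 + 0.858283·0.258819) = 2450 → T_A = 3135.67 ≈ 3136 N.
Then T_B = 0.858283 × 3135.67 = 2691 N.

T_A = 3136 N, T_B = 2691 N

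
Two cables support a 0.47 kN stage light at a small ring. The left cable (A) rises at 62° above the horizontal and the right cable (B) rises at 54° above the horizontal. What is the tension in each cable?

ΣF_x = 0: −T_A·cos62° + T_B·cos54° = 0 → T_B = 0.798713·T_A.
ΣF_y = 0: T_A·sin62° + T_B·sin54° = 0.47.
Substitute: T_A·(0.882948 + 0.798713·0.809017) = 0.47 → T_A = 0.307366 ≈ 0.3074 kN.
Then T_B = 0.798713 × 0.307366 = 0.2455 kN.

T_A = 0.3074 kN, T_B = 0.2455 kN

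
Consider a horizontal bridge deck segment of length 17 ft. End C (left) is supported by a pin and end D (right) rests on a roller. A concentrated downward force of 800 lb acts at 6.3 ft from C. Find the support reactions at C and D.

Taking moments about C: D_y·17 − 800·6.3 = 0 → D_y = 5040/17 = 296.471 ≈ 296.5 lb.
ΣF_y = 0: C_y + 296.471 − 800 = 0 → C_y = 503.5 lb.
ΣF_x = 0: no horizontal applied forces, so C_x = 0.

C_x = 0, C_y = 503.5 lb, D_y = 296.5 lb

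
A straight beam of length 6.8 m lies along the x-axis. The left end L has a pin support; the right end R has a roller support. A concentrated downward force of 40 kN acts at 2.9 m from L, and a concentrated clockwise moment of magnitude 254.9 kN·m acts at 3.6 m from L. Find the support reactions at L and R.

L_x = 0, L_y = -14.54 kN, R_y = 54.54 kN

Moments about L: R_y·6.8 − 40·2.9 − 254.9 = 0 → R_y = 370.9/6.8 = 54.5441 ≈ 54.54 kN.
ΣF_y = 0: L_y + 54.5441 − 40 = 0 → L_y = -14.54 kN.
ΣF_x = 0: no horizontal applied forces, so L_x = 0.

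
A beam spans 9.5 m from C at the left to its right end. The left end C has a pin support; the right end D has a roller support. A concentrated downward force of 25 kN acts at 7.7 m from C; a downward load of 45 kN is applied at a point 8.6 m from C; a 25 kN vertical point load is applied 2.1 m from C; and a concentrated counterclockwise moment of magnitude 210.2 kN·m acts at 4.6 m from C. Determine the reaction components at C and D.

Moments about C: D_y·9.5 − 25·7.7 − 45·8.6 − 25·2.1 + 210.2 = 0 → D_y = 421.8/9.5 = 44.40 kN.
ΣF_y = 0: C_y + 44.4 − 25 − 45 − 25 = 0 → C_y = 50.60 kN.
ΣF_x = 0: no horizontal applied forces, so C_x = 0.

C_x = 0, C_y = 50.60 kN, D_y = 44.40 kN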